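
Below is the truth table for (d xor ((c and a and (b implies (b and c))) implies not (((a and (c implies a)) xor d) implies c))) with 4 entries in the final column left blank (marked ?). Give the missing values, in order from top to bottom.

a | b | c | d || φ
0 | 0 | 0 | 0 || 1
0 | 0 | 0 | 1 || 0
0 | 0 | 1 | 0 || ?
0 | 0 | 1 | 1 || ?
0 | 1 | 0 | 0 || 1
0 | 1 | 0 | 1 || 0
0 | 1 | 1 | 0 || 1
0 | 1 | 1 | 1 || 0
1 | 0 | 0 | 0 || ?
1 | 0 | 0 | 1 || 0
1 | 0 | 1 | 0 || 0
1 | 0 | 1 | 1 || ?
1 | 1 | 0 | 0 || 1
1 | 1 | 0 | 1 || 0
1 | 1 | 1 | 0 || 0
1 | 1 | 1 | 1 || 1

Row a=0, b=0, c=1, d=0: ((c and a and (b implies (b and c))) implies not (((a and (c implies a)) xor d) implies c)) = 1, so the formula = 1.
Row a=0, b=0, c=1, d=1: ((c and a and (b implies (b and c))) implies not (((a and (c implies a)) xor d) implies c)) = 1, so the formula = 0.
Row a=1, b=0, c=0, d=0: ((c and a and (b implies (b and c))) implies not (((a and (c implies a)) xor d) implies c)) = 1, so the formula = 1.
Row a=1, b=0, c=1, d=1: ((c and a and (b implies (b and c))) implies not (((a and (c implies a)) xor d) implies c)) = 0, so the formula = 1.

1, 0, 1, 1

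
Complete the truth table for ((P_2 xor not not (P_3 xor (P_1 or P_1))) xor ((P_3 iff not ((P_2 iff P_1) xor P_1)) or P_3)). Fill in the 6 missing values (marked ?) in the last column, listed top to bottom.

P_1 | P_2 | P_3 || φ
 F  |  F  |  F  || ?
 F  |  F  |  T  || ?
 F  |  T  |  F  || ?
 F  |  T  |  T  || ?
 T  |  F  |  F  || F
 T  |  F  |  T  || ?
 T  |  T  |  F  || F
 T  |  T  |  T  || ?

T, F, T, T, T, F

Row P_1=F, P_2=F, P_3=F: (P_2 xor not not (P_3 xor (P_1 or P_1))) = F, ((P_3 iff not ((P_2 iff P_1) xor P_1)) or P_3) = T, so the formula = T.
Row P_1=F, P_2=F, P_3=T: (P_2 xor not not (P_3 xor (P_1 or P_1))) = T, ((P_3 iff not ((P_2 iff P_1) xor P_1)) or P_3) = T, so the formula = F.
Row P_1=F, P_2=T, P_3=F: (P_2 xor not not (P_3 xor (P_1 or P_1))) = T, ((P_3 iff not ((P_2 iff P_1) xor P_1)) or P_3) = F, so the formula = T.
Row P_1=F, P_2=T, P_3=T: (P_2 xor not not (P_3 xor (P_1 or P_1))) = F, ((P_3 iff not ((P_2 iff P_1) xor P_1)) or P_3) = T, so the formula = T.
Row P_1=T, P_2=F, P_3=T: (P_2 xor not not (P_3 xor (P_1 or P_1))) = F, ((P_3 iff not ((P_2 iff P_1) xor P_1)) or P_3) = T, so the formula = T.
Row P_1=T, P_2=T, P_3=T: (P_2 xor not not (P_3 xor (P_1 or P_1))) = T, ((P_3 iff not ((P_2 iff P_1) xor P_1)) or P_3) = T, so the formula = F.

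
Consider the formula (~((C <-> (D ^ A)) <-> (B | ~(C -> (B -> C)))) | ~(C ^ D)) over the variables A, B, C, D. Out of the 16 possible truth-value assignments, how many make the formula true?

A  B  C  D     (D ^ A)  (C <-> (D ^ A))  (B -> C)  (C -> (B -> C))  ~(C -> (B -> C))  (B | ~(C -> (B -> C)))  (C ^ D)  ~(C ^ D)  φ
0  0  0  0        0            1            1             1                0                    0                0        1      1
0  0  0  1        1            0            1             1                0                    0                1        0      0
0  0  1  0        0            0            1             1                0                    0                1        0      0
0  0  1  1        1            1            1             1                0                    0                0        1      1
0  1  0  0        0            1            0             1                0                    1                0        1      1
0  1  0  1        1            0            0             1                0                    1                1        0      1
0  1  1  0        0            0            1             1                0                    1                1        0      1
0  1  1  1        1            1            1             1                0                    1                0        1      1
1  0  0  0        1            0            1             1                0                    0                0        1      1
1  0  0  1        0            1            1             1                0                    0                1        0      1
1  0  1  0        1            1            1             1                0                    0                1        0      1
1  0  1  1        0            0            1             1                0                    0                0        1      1
1  1  0  0        1            0            0             1                0                    1                0        1      1
1  1  0  1        0            1            0             1                0                    1                1        0      0
1  1  1  0        1            1            1             1                0                    1                1        0      0
1  1  1  1        0            0            1             1                0                    1                0        1      1
The formula is true on 12 of the 16 rows.

12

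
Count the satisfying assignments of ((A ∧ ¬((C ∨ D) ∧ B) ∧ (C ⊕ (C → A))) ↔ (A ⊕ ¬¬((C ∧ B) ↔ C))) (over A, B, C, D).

5

A | B | C | D || φ
0 | 0 | 0 | 0 || 0
0 | 0 | 0 | 1 || 0
0 | 0 | 1 | 0 || 1
0 | 0 | 1 | 1 || 1
0 | 1 | 0 | 0 || 0
0 | 1 | 0 | 1 || 0
0 | 1 | 1 | 0 || 0
0 | 1 | 1 | 1 || 0
1 | 0 | 0 | 0 || 0
1 | 0 | 0 | 1 || 0
1 | 0 | 1 | 0 || 0
1 | 0 | 1 | 1 || 0
1 | 1 | 0 | 0 || 0
1 | 1 | 0 | 1 || 1
1 | 1 | 1 | 0 || 1
1 | 1 | 1 | 1 || 1
The formula is true on 5 of the 16 rows.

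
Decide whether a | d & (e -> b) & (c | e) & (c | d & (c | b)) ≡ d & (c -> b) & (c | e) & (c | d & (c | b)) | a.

not equivalent

a  b  c  d  e  |  φ  ψ
T  T  T  T  T  |  T  T
T  T  T  T  F  |  T  T
T  T  T  F  T  |  T  T
T  T  T  F  F  |  T  T
T  T  F  T  T  |  T  T
T  T  F  T  F  |  T  T
T  T  F  F  T  |  T  T
T  T  F  F  F  |  T  T
T  F  T  T  T  |  T  T
T  F  T  T  F  |  T  T
T  F  T  F  T  |  T  T
T  F  T  F  F  |  T  T
T  F  F  T  T  |  T  T
T  F  F  T  F  |  T  T
T  F  F  F  T  |  T  T
T  F  F  F  F  |  T  T
F  T  T  T  T  |  T  T
F  T  T  T  F  |  T  T
F  T  T  F  T  |  F  F
F  T  T  F  F  |  F  F
F  T  F  T  T  |  T  T
F  T  F  T  F  |  F  F
F  T  F  F  T  |  F  F
F  T  F  F  F  |  F  F
F  F  T  T  T  |  F  F
F  F  T  T  F  |  T  F
F  F  T  F  T  |  F  F
F  F  T  F  F  |  F  F
F  F  F  T  T  |  F  F
F  F  F  T  F  |  F  F
F  F  F  F  T  |  F  F
F  F  F  F  F  |  F  F
The columns differ at a=F, b=F, c=T, d=T, e=F (φ=T, ψ=F), so they are not equivalent.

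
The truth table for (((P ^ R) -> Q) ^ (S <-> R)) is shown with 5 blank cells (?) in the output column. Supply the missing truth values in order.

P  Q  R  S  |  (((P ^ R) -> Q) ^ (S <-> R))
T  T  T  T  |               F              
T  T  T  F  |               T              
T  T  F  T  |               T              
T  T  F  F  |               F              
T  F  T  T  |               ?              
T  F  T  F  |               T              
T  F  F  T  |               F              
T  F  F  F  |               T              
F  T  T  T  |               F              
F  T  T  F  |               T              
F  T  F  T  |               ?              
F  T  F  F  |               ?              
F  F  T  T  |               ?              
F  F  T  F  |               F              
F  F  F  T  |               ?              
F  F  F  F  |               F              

Row P=T, Q=F, R=T, S=T: ((P ^ R) -> Q) = T, (S <-> R) = T, so (((P ^ R) -> Q) ^ (S <-> R)) = F.
Row P=F, Q=T, R=F, S=T: ((P ^ R) -> Q) = T, (S <-> R) = F, so (((P ^ R) -> Q) ^ (S <-> R)) = T.
Row P=F, Q=T, R=F, S=F: ((P ^ R) -> Q) = T, (S <-> R) = T, so (((P ^ R) -> Q) ^ (S <-> R)) = F.
Row P=F, Q=F, R=T, S=T: ((P ^ R) -> Q) = F, (S <-> R) = T, so (((P ^ R) -> Q) ^ (S <-> R)) = T.
Row P=F, Q=F, R=F, S=T: ((P ^ R) -> Q) = T, (S <-> R) = F, so (((P ^ R) -> Q) ^ (S <-> R)) = T.

F, T, F, T, T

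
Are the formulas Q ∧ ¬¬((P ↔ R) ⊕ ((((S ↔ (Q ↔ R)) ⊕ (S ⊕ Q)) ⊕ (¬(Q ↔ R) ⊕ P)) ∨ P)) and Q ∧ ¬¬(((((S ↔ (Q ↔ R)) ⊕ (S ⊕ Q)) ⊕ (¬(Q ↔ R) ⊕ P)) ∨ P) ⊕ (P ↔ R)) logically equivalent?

P  Q  R  S  |  φ  ψ
F  F  F  F  |  F  F
F  F  F  T  |  F  F
F  F  T  F  |  F  F
F  F  T  T  |  F  F
F  T  F  F  |  F  F
F  T  F  T  |  F  F
F  T  T  F  |  T  T
F  T  T  T  |  T  T
T  F  F  F  |  F  F
T  F  F  T  |  F  F
T  F  T  F  |  F  F
T  F  T  T  |  F  F
T  T  F  F  |  T  T
T  T  F  T  |  T  T
T  T  T  F  |  F  F
T  T  T  T  |  F  F
The columns for φ and ψ agree on every row, so they are logically equivalent.

equivalent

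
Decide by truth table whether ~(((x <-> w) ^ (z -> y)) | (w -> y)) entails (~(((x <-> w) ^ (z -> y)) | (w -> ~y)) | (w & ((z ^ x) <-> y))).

x | y | z | w | φ | ψ
- | - | - | - | - | -
0 | 0 | 0 | 0 | 0 | 0
0 | 0 | 0 | 1 | 0 | 1
0 | 0 | 1 | 0 | 0 | 0
0 | 0 | 1 | 1 | 1 | 0
0 | 1 | 0 | 0 | 0 | 0
0 | 1 | 0 | 1 | 0 | 0
0 | 1 | 1 | 0 | 0 | 0
0 | 1 | 1 | 1 | 0 | 1
1 | 0 | 0 | 0 | 0 | 0
1 | 0 | 0 | 1 | 1 | 0
1 | 0 | 1 | 0 | 0 | 0
1 | 0 | 1 | 1 | 0 | 1
1 | 1 | 0 | 0 | 0 | 0
1 | 1 | 0 | 1 | 0 | 1
1 | 1 | 1 | 0 | 0 | 0
1 | 1 | 1 | 1 | 0 | 1
At x=0, y=0, z=1, w=1 we have φ true but ψ false, so φ does not entail ψ.

no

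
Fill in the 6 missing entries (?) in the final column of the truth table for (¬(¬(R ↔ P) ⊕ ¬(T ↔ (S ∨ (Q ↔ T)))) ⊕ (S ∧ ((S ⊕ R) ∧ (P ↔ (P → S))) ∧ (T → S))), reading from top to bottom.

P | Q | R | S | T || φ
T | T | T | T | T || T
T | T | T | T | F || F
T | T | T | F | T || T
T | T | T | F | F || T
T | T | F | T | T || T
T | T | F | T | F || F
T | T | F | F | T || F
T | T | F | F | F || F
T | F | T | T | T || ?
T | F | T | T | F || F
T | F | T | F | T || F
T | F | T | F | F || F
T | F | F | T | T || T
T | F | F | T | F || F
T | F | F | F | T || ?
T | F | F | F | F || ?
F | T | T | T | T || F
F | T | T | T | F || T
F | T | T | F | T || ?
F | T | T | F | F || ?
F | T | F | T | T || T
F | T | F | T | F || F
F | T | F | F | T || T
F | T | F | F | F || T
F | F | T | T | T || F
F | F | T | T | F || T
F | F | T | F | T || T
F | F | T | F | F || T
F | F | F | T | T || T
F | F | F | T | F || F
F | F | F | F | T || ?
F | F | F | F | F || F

T, T, T, F, F, F

Row P=T, Q=F, R=T, S=T, T=T: ¬(¬(R ↔ P) ⊕ ¬(T ↔ (S ∨ (Q ↔ T)))) = T, (S ∧ ((S ⊕ R) ∧ (P ↔ (P → S))) ∧ (T → S)) = F, so the formula = T.
Row P=T, Q=F, R=F, S=F, T=T: ¬(¬(R ↔ P) ⊕ ¬(T ↔ (S ∨ (Q ↔ T)))) = T, (S ∧ ((S ⊕ R) ∧ (P ↔ (P → S))) ∧ (T → S)) = F, so the formula = T.
Row P=T, Q=F, R=F, S=F, T=F: ¬(¬(R ↔ P) ⊕ ¬(T ↔ (S ∨ (Q ↔ T)))) = T, (S ∧ ((S ⊕ R) ∧ (P ↔ (P → S))) ∧ (T → S)) = F, so the formula = T.
Row P=F, Q=T, R=T, S=F, T=T: ¬(¬(R ↔ P) ⊕ ¬(T ↔ (S ∨ (Q ↔ T)))) = F, (S ∧ ((S ⊕ R) ∧ (P ↔ (P → S))) ∧ (T → S)) = F, so the formula = F.
Row P=F, Q=T, R=T, S=F, T=F: ¬(¬(R ↔ P) ⊕ ¬(T ↔ (S ∨ (Q ↔ T)))) = F, (S ∧ ((S ⊕ R) ∧ (P ↔ (P → S))) ∧ (T → S)) = F, so the formula = F.
Row P=F, Q=F, R=F, S=F, T=T: ¬(¬(R ↔ P) ⊕ ¬(T ↔ (S ∨ (Q ↔ T)))) = F, (S ∧ ((S ⊕ R) ∧ (P ↔ (P → S))) ∧ (T → S)) = F, so the formula = F.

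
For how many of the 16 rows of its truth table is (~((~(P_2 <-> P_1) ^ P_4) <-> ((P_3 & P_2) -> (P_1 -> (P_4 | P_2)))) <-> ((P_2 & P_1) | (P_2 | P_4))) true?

8

P_1 | P_2 | P_3 | P_4 | φ
--- | --- | --- | --- | -
 F  |  F  |  F  |  F  | F
 F  |  F  |  F  |  T  | F
 F  |  F  |  T  |  F  | F
 F  |  F  |  T  |  T  | F
 F  |  T  |  F  |  F  | F
 F  |  T  |  F  |  T  | T
 F  |  T  |  T  |  F  | F
 F  |  T  |  T  |  T  | T
 T  |  F  |  F  |  F  | T
 T  |  F  |  F  |  T  | T
 T  |  F  |  T  |  F  | T
 T  |  F  |  T  |  T  | T
 T  |  T  |  F  |  F  | T
 T  |  T  |  F  |  T  | F
 T  |  T  |  T  |  F  | T
 T  |  T  |  T  |  T  | F
The formula is true on 8 of the 16 rows.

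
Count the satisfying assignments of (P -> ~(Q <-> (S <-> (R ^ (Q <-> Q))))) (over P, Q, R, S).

12

P  Q  R  S  |  (Q <-> Q)  (R ^ (Q <-> Q))  (S <-> (R ^ (Q <-> Q)))  φ
1  1  1  1  |      1             0                    0             1
1  1  1  0  |      1             0                    1             0
1  1  0  1  |      1             1                    1             0
1  1  0  0  |      1             1                    0             1
1  0  1  1  |      1             0                    0             0
1  0  1  0  |      1             0                    1             1
1  0  0  1  |      1             1                    1             1
1  0  0  0  |      1             1                    0             0
0  1  1  1  |      1             0                    0             1
0  1  1  0  |      1             0                    1             1
0  1  0  1  |      1             1                    1             1
0  1  0  0  |      1             1                    0             1
0  0  1  1  |      1             0                    0             1
0  0  1  0  |      1             0                    1             1
0  0  0  1  |      1             1                    1             1
0  0  0  0  |      1             1                    0             1
The formula is true on 12 of the 16 rows.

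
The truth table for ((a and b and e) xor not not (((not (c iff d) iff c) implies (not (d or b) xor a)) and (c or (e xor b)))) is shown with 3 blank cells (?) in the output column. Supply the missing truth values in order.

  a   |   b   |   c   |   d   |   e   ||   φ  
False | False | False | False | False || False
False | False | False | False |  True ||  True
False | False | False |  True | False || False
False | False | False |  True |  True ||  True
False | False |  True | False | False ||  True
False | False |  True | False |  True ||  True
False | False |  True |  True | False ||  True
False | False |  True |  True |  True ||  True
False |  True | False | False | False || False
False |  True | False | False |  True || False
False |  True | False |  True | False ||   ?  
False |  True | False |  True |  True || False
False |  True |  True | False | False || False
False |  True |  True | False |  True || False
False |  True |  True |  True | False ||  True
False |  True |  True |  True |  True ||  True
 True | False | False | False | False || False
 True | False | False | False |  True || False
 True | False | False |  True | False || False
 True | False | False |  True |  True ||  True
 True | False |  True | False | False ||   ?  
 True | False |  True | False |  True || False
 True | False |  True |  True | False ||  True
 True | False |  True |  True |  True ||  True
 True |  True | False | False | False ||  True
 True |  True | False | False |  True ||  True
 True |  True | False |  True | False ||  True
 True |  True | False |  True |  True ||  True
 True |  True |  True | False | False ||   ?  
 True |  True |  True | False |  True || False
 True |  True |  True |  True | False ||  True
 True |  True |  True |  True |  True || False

True, False, True

Row a=False, b=True, c=False, d=True, e=False: (a and b and e) = False, not not (((not (c iff d) iff c) implies (not (d or b) xor a)) and (c or (e xor b))) = True, so the formula = True.
Row a=True, b=False, c=True, d=False, e=False: (a and b and e) = False, not not (((not (c iff d) iff c) implies (not (d or b) xor a)) and (c or (e xor b))) = False, so the formula = False.
Row a=True, b=True, c=True, d=False, e=False: (a and b and e) = False, not not (((not (c iff d) iff c) implies (not (d or b) xor a)) and (c or (e xor b))) = True, so the formula = True.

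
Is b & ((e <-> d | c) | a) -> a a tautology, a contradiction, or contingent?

a  b  c  d  e     ((b & ((e <-> (d | c)) | a)) -> a)
T  T  T  T  T                     T                 
T  T  T  T  F                     T                 
T  T  T  F  T                     T                 
T  T  T  F  F                     T                 
T  T  F  T  T                     T                 
T  T  F  T  F                     T                 
T  T  F  F  T                     T                 
T  T  F  F  F                     T                 
T  F  T  T  T                     T                 
T  F  T  T  F                     T                 
T  F  T  F  T                     T                 
T  F  T  F  F                     T                 
T  F  F  T  T                     T                 
T  F  F  T  F                     T                 
T  F  F  F  T                     T                 
T  F  F  F  F                     T                 
F  T  T  T  T                     F                 
F  T  T  T  F                     T                 
F  T  T  F  T                     F                 
F  T  T  F  F                     T                 
F  T  F  T  T                     F                 
F  T  F  T  F                     T                 
F  T  F  F  T                     T                 
F  T  F  F  F                     F                 
F  F  T  T  T                     T                 
F  F  T  T  F                     T                 
F  F  T  F  T                     T                 
F  F  T  F  F                     T                 
F  F  F  T  T                     T                 
F  F  F  T  F                     T                 
F  F  F  F  T                     T                 
F  F  F  F  F                     T                 
28 of 32 rows are T, so the formula is contingent.

contingent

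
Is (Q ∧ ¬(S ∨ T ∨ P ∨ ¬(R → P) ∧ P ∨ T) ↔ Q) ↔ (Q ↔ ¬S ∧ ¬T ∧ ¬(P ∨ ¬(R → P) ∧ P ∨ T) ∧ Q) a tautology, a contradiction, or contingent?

P | Q | R | S | T || φ
F | F | F | F | F || T
F | F | F | F | T || T
F | F | F | T | F || T
F | F | F | T | T || T
F | F | T | F | F || T
F | F | T | F | T || T
F | F | T | T | F || T
F | F | T | T | T || T
F | T | F | F | F || T
F | T | F | F | T || T
F | T | F | T | F || T
F | T | F | T | T || T
F | T | T | F | F || T
F | T | T | F | T || T
F | T | T | T | F || T
F | T | T | T | T || T
T | F | F | F | F || T
T | F | F | F | T || T
T | F | F | T | F || T
T | F | F | T | T || T
T | F | T | F | F || T
T | F | T | F | T || T
T | F | T | T | F || T
T | F | T | T | T || T
T | T | F | F | F || T
T | T | F | F | T || T
T | T | F | T | F || T
T | T | F | T | T || T
T | T | T | F | F || T
T | T | T | F | T || T
T | T | T | T | F || T
T | T | T | T | T || T
Every row is T, so the formula is a tautology.

tautology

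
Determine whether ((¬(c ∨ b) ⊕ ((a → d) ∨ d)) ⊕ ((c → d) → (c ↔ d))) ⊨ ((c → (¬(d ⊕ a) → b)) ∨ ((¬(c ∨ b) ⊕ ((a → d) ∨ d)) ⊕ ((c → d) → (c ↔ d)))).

a | b | c | d || φ | ψ
1 | 1 | 1 | 1 || 0 | 1
1 | 1 | 1 | 0 || 1 | 1
1 | 1 | 0 | 1 || 1 | 1
1 | 1 | 0 | 0 || 1 | 1
1 | 0 | 1 | 1 || 0 | 0
1 | 0 | 1 | 0 || 1 | 1
1 | 0 | 0 | 1 || 0 | 1
1 | 0 | 0 | 0 || 0 | 1
0 | 1 | 1 | 1 || 0 | 1
0 | 1 | 1 | 0 || 0 | 1
0 | 1 | 0 | 1 || 1 | 1
0 | 1 | 0 | 0 || 0 | 1
0 | 0 | 1 | 1 || 0 | 1
0 | 0 | 1 | 0 || 0 | 0
0 | 0 | 0 | 1 || 0 | 1
0 | 0 | 0 | 0 || 1 | 1
In every row where φ is true, ψ is also true, so φ ⊨ ψ.

yes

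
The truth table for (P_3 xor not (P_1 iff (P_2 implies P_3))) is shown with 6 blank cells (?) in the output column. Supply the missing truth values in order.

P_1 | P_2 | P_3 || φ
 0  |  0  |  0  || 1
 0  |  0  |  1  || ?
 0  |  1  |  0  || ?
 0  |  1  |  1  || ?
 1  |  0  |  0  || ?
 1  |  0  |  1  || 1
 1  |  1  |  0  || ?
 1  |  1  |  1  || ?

Row P_1=0, P_2=0, P_3=1: not (P_1 iff (P_2 implies P_3)) = 1, so the formula = 0.
Row P_1=0, P_2=1, P_3=0: not (P_1 iff (P_2 implies P_3)) = 0, so the formula = 0.
Row P_1=0, P_2=1, P_3=1: not (P_1 iff (P_2 implies P_3)) = 1, so the formula = 0.
Row P_1=1, P_2=0, P_3=0: not (P_1 iff (P_2 implies P_3)) = 0, so the formula = 0.
Row P_1=1, P_2=1, P_3=0: not (P_1 iff (P_2 implies P_3)) = 1, so the formula = 1.
Row P_1=1, P_2=1, P_3=1: not (P_1 iff (P_2 implies P_3)) = 0, so the formula = 1.

0, 0, 0, 0, 1, 1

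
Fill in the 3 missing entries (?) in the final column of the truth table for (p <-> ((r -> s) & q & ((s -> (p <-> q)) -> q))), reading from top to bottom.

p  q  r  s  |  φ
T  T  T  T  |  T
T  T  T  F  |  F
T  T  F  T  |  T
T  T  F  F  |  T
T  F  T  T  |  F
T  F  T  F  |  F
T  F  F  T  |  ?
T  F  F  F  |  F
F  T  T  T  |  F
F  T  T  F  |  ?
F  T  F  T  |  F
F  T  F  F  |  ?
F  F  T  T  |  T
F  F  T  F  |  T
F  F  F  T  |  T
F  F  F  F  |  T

F, T, F

Row p=T, q=F, r=F, s=T: ((r -> s) & q & ((s -> (p <-> q)) -> q)) = F, so the formula = F.
Row p=F, q=T, r=T, s=F: ((r -> s) & q & ((s -> (p <-> q)) -> q)) = F, so the formula = T.
Row p=F, q=T, r=F, s=F: ((r -> s) & q & ((s -> (p <-> q)) -> q)) = T, so the formula = F.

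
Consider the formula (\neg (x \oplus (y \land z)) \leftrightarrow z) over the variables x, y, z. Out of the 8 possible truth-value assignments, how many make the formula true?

4

  x   |   y   |   z   || (y \land z) | (x \oplus (y \land z)) | \neg (x \oplus (y \land z)) |   φ  
False | False | False ||    False    |         False          |             True            | False
False | False |  True ||    False    |         False          |             True            |  True
False |  True | False ||    False    |         False          |             True            | False
False |  True |  True ||     True    |          True          |            False            | False
 True | False | False ||    False    |          True          |            False            |  True
 True | False |  True ||    False    |          True          |            False            | False
 True |  True | False ||    False    |          True          |            False            |  True
 True |  True |  True ||     True    |         False          |             True            |  True
The formula is true on 4 of the 8 rows.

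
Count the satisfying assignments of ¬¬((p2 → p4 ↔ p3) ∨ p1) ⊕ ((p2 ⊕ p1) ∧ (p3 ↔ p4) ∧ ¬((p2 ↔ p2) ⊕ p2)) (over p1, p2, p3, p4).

10

  p1  |   p2  |   p3  |   p4  | (p2 → p4) | ((p2 → p4) ↔ p3) | (((p2 → p4) ↔ p3) ∨ p1) | ¬(((p2 → p4) ↔ p3) ∨ p1) | ¬¬(((p2 → p4) ↔ p3) ∨ p1) | (p2 ⊕ p1) | (p3 ↔ p4) | (p2 ↔ p2) | ((p2 ↔ p2) ⊕ p2) | ¬((p2 ↔ p2) ⊕ p2) |   φ  
----- | ----- | ----- | ----- | --------- | ---------------- | ----------------------- | ------------------------ | ------------------------- | --------- | --------- | --------- | ---------------- | ----------------- | -----
 True |  True |  True |  True |    True   |       True       |           True          |          False           |            True           |   False   |    True   |    True   |      False       |        True       |  True
 True |  True |  True | False |   False   |      False       |           True          |          False           |            True           |   False   |   False   |    True   |      False       |        True       |  True
 True |  True | False |  True |    True   |      False       |           True          |          False           |            True           |   False   |   False   |    True   |      False       |        True       |  True
 True |  True | False | False |   False   |       True       |           True          |          False           |            True           |   False   |    True   |    True   |      False       |        True       |  True
 True | False |  True |  True |    True   |       True       |           True          |          False           |            True           |    True   |    True   |    True   |       True       |       False       |  True
 True | False |  True | False |    True   |       True       |           True          |          False           |            True           |    True   |   False   |    True   |       True       |       False       |  True
 True | False | False |  True |    True   |      False       |           True          |          False           |            True           |    True   |   False   |    True   |       True       |       False       |  True
 True | False | False | False |    True   |      False       |           True          |          False           |            True           |    True   |    True   |    True   |       True       |       False       |  True
False |  True |  True |  True |    True   |       True       |           True          |          False           |            True           |    True   |    True   |    True   |      False       |        True       | False
False |  True |  True | False |   False   |      False       |          False          |           True           |           False           |    True   |   False   |    True   |      False       |        True       | False
False |  True | False |  True |    True   |      False       |          False          |           True           |           False           |    True   |   False   |    True   |      False       |        True       | False
False |  True | False | False |   False   |       True       |           True          |          False           |            True           |    True   |    True   |    True   |      False       |        True       | False
False | False |  True |  True |    True   |       True       |           True          |          False           |            True           |   False   |    True   |    True   |       True       |       False       |  True
False | False |  True | False |    True   |       True       |           True          |          False           |            True           |   False   |   False   |    True   |       True       |       False       |  True
False | False | False |  True |    True   |      False       |          False          |           True           |           False           |   False   |   False   |    True   |       True       |       False       | False
False | False | False | False |    True   |      False       |          False          |           True           |           False           |   False   |    True   |    True   |       True       |       False       | False
The formula is true on 10 of the 16 rows.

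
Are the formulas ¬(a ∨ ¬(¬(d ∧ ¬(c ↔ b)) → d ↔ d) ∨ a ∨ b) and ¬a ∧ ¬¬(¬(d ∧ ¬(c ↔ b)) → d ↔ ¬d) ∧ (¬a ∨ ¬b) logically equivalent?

not equivalent

a | b | c | d | φ | ψ
- | - | - | - | - | -
T | T | T | T | F | F
T | T | T | F | F | F
T | T | F | T | F | F
T | T | F | F | F | F
T | F | T | T | F | F
T | F | T | F | F | F
T | F | F | T | F | F
T | F | F | F | F | F
F | T | T | T | F | F
F | T | T | F | F | F
F | T | F | T | F | F
F | T | F | F | F | F
F | F | T | T | T | F
F | F | T | F | T | F
F | F | F | T | T | F
F | F | F | F | T | F
The columns differ at a=F, b=F, c=T, d=T (φ=T, ψ=F), so they are not equivalent.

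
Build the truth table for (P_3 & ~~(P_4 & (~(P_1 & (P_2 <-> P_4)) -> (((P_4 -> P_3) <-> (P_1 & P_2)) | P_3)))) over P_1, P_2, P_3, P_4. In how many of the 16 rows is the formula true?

P_1 | P_2 | P_3 | P_4 | φ
--- | --- | --- | --- | -
 0  |  0  |  0  |  0  | 0
 0  |  0  |  0  |  1  | 0
 0  |  0  |  1  |  0  | 0
 0  |  0  |  1  |  1  | 1
 0  |  1  |  0  |  0  | 0
 0  |  1  |  0  |  1  | 0
 0  |  1  |  1  |  0  | 0
 0  |  1  |  1  |  1  | 1
 1  |  0  |  0  |  0  | 0
 1  |  0  |  0  |  1  | 0
 1  |  0  |  1  |  0  | 0
 1  |  0  |  1  |  1  | 1
 1  |  1  |  0  |  0  | 0
 1  |  1  |  0  |  1  | 0
 1  |  1  |  1  |  0  | 0
 1  |  1  |  1  |  1  | 1
The formula is true on 4 of the 16 rows.

4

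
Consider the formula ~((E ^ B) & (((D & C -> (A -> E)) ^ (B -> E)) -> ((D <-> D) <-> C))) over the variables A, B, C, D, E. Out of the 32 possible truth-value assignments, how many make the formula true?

A | B | C | D | E || φ
1 | 1 | 1 | 1 | 1 || 1
1 | 1 | 1 | 1 | 0 || 0
1 | 1 | 1 | 0 | 1 || 1
1 | 1 | 1 | 0 | 0 || 0
1 | 1 | 0 | 1 | 1 || 1
1 | 1 | 0 | 1 | 0 || 1
1 | 1 | 0 | 0 | 1 || 1
1 | 1 | 0 | 0 | 0 || 1
1 | 0 | 1 | 1 | 1 || 0
1 | 0 | 1 | 1 | 0 || 1
1 | 0 | 1 | 0 | 1 || 0
1 | 0 | 1 | 0 | 0 || 1
1 | 0 | 0 | 1 | 1 || 0
1 | 0 | 0 | 1 | 0 || 1
1 | 0 | 0 | 0 | 1 || 0
1 | 0 | 0 | 0 | 0 || 1
0 | 1 | 1 | 1 | 1 || 1
0 | 1 | 1 | 1 | 0 || 0
0 | 1 | 1 | 0 | 1 || 1
0 | 1 | 1 | 0 | 0 || 0
0 | 1 | 0 | 1 | 1 || 1
0 | 1 | 0 | 1 | 0 || 1
0 | 1 | 0 | 0 | 1 || 1
0 | 1 | 0 | 0 | 0 || 1
0 | 0 | 1 | 1 | 1 || 0
0 | 0 | 1 | 1 | 0 || 1
0 | 0 | 1 | 0 | 1 || 0
0 | 0 | 1 | 0 | 0 || 1
0 | 0 | 0 | 1 | 1 || 0
0 | 0 | 0 | 1 | 0 || 1
0 | 0 | 0 | 0 | 1 || 0
0 | 0 | 0 | 0 | 0 || 1
The formula is true on 20 of the 32 rows.

20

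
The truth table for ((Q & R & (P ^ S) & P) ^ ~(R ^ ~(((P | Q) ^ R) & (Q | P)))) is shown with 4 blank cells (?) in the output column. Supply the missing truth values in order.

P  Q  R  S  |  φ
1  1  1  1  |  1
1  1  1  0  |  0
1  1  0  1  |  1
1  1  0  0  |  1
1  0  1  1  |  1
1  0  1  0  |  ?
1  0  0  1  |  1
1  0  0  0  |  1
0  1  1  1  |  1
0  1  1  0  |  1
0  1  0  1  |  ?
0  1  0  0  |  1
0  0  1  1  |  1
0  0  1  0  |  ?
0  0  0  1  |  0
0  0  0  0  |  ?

1, 1, 1, 0

Row P=1, Q=0, R=1, S=0: (Q & R & (P ^ S) & P) = 0, ~(R ^ ~(((P | Q) ^ R) & (Q | P))) = 1, so the formula = 1.
Row P=0, Q=1, R=0, S=1: (Q & R & (P ^ S) & P) = 0, ~(R ^ ~(((P | Q) ^ R) & (Q | P))) = 1, so the formula = 1.
Row P=0, Q=0, R=1, S=0: (Q & R & (P ^ S) & P) = 0, ~(R ^ ~(((P | Q) ^ R) & (Q | P))) = 1, so the formula = 1.
Row P=0, Q=0, R=0, S=0: (Q & R & (P ^ S) & P) = 0, ~(R ^ ~(((P | Q) ^ R) & (Q | P))) = 0, so the formula = 0.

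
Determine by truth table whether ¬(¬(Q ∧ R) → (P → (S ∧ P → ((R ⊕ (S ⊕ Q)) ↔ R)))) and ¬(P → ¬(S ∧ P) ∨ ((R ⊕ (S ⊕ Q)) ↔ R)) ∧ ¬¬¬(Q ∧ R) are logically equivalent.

P | Q | R | S | φ | ψ
- | - | - | - | - | -
T | T | T | T | F | F
T | T | T | F | F | F
T | T | F | T | F | F
T | T | F | F | F | F
T | F | T | T | T | T
T | F | T | F | F | F
T | F | F | T | T | T
T | F | F | F | F | F
F | T | T | T | F | F
F | T | T | F | F | F
F | T | F | T | F | F
F | T | F | F | F | F
F | F | T | T | F | F
F | F | T | F | F | F
F | F | F | T | F | F
F | F | F | F | F | F
The columns for φ and ψ agree on every row, so they are logically equivalent.

equivalent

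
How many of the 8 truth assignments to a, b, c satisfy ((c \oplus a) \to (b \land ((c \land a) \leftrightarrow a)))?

a  b  c  |  φ
F  F  F  |  T
F  F  T  |  F
F  T  F  |  T
F  T  T  |  T
T  F  F  |  F
T  F  T  |  T
T  T  F  |  F
T  T  T  |  T
The formula is true on 5 of the 8 rows.

5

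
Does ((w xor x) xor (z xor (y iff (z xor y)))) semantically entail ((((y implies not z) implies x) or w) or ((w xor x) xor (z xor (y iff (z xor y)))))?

yes

  x      y      z      w    |    φ      ψ  
 True   True   True   True  |   True   True
 True   True   True  False  |  False   True
 True   True  False   True  |   True   True
 True   True  False  False  |  False   True
 True  False   True   True  |   True   True
 True  False   True  False  |  False   True
 True  False  False   True  |   True   True
 True  False  False  False  |  False   True
False   True   True   True  |  False   True
False   True   True  False  |   True   True
False   True  False   True  |  False   True
False   True  False  False  |   True   True
False  False   True   True  |  False   True
False  False   True  False  |   True   True
False  False  False   True  |  False   True
False  False  False  False  |   True   True
In every row where φ is true, ψ is also true, so φ ⊨ ψ.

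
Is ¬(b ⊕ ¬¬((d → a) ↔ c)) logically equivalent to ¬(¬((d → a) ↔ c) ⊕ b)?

not equivalent

a | b | c | d | φ | ψ
- | - | - | - | - | -
1 | 1 | 1 | 1 | 1 | 0
1 | 1 | 1 | 0 | 1 | 0
1 | 1 | 0 | 1 | 0 | 1
1 | 1 | 0 | 0 | 0 | 1
1 | 0 | 1 | 1 | 0 | 1
1 | 0 | 1 | 0 | 0 | 1
1 | 0 | 0 | 1 | 1 | 0
1 | 0 | 0 | 0 | 1 | 0
0 | 1 | 1 | 1 | 0 | 1
0 | 1 | 1 | 0 | 1 | 0
0 | 1 | 0 | 1 | 1 | 0
0 | 1 | 0 | 0 | 0 | 1
0 | 0 | 1 | 1 | 1 | 0
0 | 0 | 1 | 0 | 0 | 1
0 | 0 | 0 | 1 | 0 | 1
0 | 0 | 0 | 0 | 1 | 0
The columns differ at a=1, b=1, c=1, d=1 (φ=1, ψ=0), so they are not equivalent.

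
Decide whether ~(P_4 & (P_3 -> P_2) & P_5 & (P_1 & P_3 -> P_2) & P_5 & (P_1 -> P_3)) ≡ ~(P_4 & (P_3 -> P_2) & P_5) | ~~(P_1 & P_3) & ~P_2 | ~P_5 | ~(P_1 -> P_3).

equivalent

P_1 | P_2 | P_3 | P_4 | P_5 || φ | ψ
 T  |  T  |  T  |  T  |  T  || F | F
 T  |  T  |  T  |  T  |  F  || T | T
 T  |  T  |  T  |  F  |  T  || T | T
 T  |  T  |  T  |  F  |  F  || T | T
 T  |  T  |  F  |  T  |  T  || T | T
 T  |  T  |  F  |  T  |  F  || T | T
 T  |  T  |  F  |  F  |  T  || T | T
 T  |  T  |  F  |  F  |  F  || T | T
 T  |  F  |  T  |  T  |  T  || T | T
 T  |  F  |  T  |  T  |  F  || T | T
 T  |  F  |  T  |  F  |  T  || T | T
 T  |  F  |  T  |  F  |  F  || T | T
 T  |  F  |  F  |  T  |  T  || T | T
 T  |  F  |  F  |  T  |  F  || T | T
 T  |  F  |  F  |  F  |  T  || T | T
 T  |  F  |  F  |  F  |  F  || T | T
 F  |  T  |  T  |  T  |  T  || F | F
 F  |  T  |  T  |  T  |  F  || T | T
 F  |  T  |  T  |  F  |  T  || T | T
 F  |  T  |  T  |  F  |  F  || T | T
 F  |  T  |  F  |  T  |  T  || F | F
 F  |  T  |  F  |  T  |  F  || T | T
 F  |  T  |  F  |  F  |  T  || T | T
 F  |  T  |  F  |  F  |  F  || T | T
 F  |  F  |  T  |  T  |  T  || T | T
 F  |  F  |  T  |  T  |  F  || T | T
 F  |  F  |  T  |  F  |  T  || T | T
 F  |  F  |  T  |  F  |  F  || T | T
 F  |  F  |  F  |  T  |  T  || F | F
 F  |  F  |  F  |  T  |  F  || T | T
 F  |  F  |  F  |  F  |  T  || T | T
 F  |  F  |  F  |  F  |  F  || T | T
The columns for φ and ψ agree on every row, so they are logically equivalent.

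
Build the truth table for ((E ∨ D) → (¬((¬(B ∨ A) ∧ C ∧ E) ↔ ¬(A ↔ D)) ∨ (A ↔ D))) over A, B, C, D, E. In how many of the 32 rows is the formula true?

31

A | B | C | D | E || φ
T | T | T | T | T || T
T | T | T | T | F || T
T | T | T | F | T || T
T | T | T | F | F || T
T | T | F | T | T || T
T | T | F | T | F || T
T | T | F | F | T || T
T | T | F | F | F || T
T | F | T | T | T || T
T | F | T | T | F || T
T | F | T | F | T || T
T | F | T | F | F || T
T | F | F | T | T || T
T | F | F | T | F || T
T | F | F | F | T || T
T | F | F | F | F || T
F | T | T | T | T || T
F | T | T | T | F || T
F | T | T | F | T || T
F | T | T | F | F || T
F | T | F | T | T || T
F | T | F | T | F || T
F | T | F | F | T || T
F | T | F | F | F || T
F | F | T | T | T || F
F | F | T | T | F || T
F | F | T | F | T || T
F | F | T | F | F || T
F | F | F | T | T || T
F | F | F | T | F || T
F | F | F | F | T || T
F | F | F | F | F || T
The formula is true on 31 of the 32 rows.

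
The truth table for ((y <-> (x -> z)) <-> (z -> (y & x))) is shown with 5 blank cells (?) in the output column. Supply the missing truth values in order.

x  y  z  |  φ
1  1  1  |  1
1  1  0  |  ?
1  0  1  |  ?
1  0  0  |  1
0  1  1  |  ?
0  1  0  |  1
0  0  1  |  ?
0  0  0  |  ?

Row x=1, y=1, z=0: (y <-> (x -> z)) = 0, (z -> (y & x)) = 1, so the formula = 0.
Row x=1, y=0, z=1: (y <-> (x -> z)) = 0, (z -> (y & x)) = 0, so the formula = 1.
Row x=0, y=1, z=1: (y <-> (x -> z)) = 1, (z -> (y & x)) = 0, so the formula = 0.
Row x=0, y=0, z=1: (y <-> (x -> z)) = 0, (z -> (y & x)) = 0, so the formula = 1.
Row x=0, y=0, z=0: (y <-> (x -> z)) = 0, (z -> (y & x)) = 1, so the formula = 0.

0, 1, 0, 1, 0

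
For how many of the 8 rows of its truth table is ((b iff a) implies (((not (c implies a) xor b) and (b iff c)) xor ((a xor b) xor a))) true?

5

a | b | c | φ
- | - | - | -
F | F | F | F
F | F | T | F
F | T | F | T
F | T | T | T
T | F | F | T
T | F | T | T
T | T | F | T
T | T | T | F
The formula is true on 5 of the 8 rows.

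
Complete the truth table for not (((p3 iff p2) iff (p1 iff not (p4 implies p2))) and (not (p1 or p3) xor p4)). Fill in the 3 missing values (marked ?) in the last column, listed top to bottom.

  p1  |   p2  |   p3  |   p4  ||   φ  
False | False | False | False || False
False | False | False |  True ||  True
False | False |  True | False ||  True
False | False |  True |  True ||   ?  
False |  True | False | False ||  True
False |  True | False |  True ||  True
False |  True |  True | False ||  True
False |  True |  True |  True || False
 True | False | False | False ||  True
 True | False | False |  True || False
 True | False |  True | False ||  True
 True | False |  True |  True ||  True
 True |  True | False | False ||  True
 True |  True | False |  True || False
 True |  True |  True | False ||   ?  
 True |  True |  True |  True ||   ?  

False, True, True

Row p1=False, p2=False, p3=True, p4=True: ((p3 iff p2) iff (p1 iff not (p4 implies p2))) = True, (not (p1 or p3) xor p4) = True, (((p3 iff p2) iff (p1 iff not (p4 implies p2))) and (not (p1 or p3) xor p4)) = True, so the formula = False.
Row p1=True, p2=True, p3=True, p4=False: ((p3 iff p2) iff (p1 iff not (p4 implies p2))) = False, (not (p1 or p3) xor p4) = False, (((p3 iff p2) iff (p1 iff not (p4 implies p2))) and (not (p1 or p3) xor p4)) = False, so the formula = True.
Row p1=True, p2=True, p3=True, p4=True: ((p3 iff p2) iff (p1 iff not (p4 implies p2))) = False, (not (p1 or p3) xor p4) = True, (((p3 iff p2) iff (p1 iff not (p4 implies p2))) and (not (p1 or p3) xor p4)) = False, so the formula = True.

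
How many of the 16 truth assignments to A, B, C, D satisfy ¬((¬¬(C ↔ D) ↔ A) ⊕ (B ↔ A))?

A | B | C | D || (C ↔ D) | ¬(C ↔ D) | ¬¬(C ↔ D) | (¬¬(C ↔ D) ↔ A) | (B ↔ A) | ((¬¬(C ↔ D) ↔ A) ⊕ (B ↔ A)) | ¬((¬¬(C ↔ D) ↔ A) ⊕ (B ↔ A))
T | T | T | T ||    T    |    F     |     T     |        T        |    T    |              F              |              T              
T | T | T | F ||    F    |    T     |     F     |        F        |    T    |              T              |              F              
T | T | F | T ||    F    |    T     |     F     |        F        |    T    |              T              |              F              
T | T | F | F ||    T    |    F     |     T     |        T        |    T    |              F              |              T              
T | F | T | T ||    T    |    F     |     T     |        T        |    F    |              T              |              F              
T | F | T | F ||    F    |    T     |     F     |        F        |    F    |              F              |              T              
T | F | F | T ||    F    |    T     |     F     |        F        |    F    |              F              |              T              
T | F | F | F ||    T    |    F     |     T     |        T        |    F    |              T              |              F              
F | T | T | T ||    T    |    F     |     T     |        F        |    F    |              F              |              T              
F | T | T | F ||    F    |    T     |     F     |        T        |    F    |              T              |              F              
F | T | F | T ||    F    |    T     |     F     |        T        |    F    |              T              |              F              
F | T | F | F ||    T    |    F     |     T     |        F        |    F    |              F              |              T              
F | F | T | T ||    T    |    F     |     T     |        F        |    T    |              T              |              F              
F | F | T | F ||    F    |    T     |     F     |        T        |    T    |              F              |              T              
F | F | F | T ||    F    |    T     |     F     |        T        |    T    |              F              |              T              
F | F | F | F ||    T    |    F     |     T     |        F        |    T    |              T              |              F              
The formula is true on 8 of the 16 rows.

8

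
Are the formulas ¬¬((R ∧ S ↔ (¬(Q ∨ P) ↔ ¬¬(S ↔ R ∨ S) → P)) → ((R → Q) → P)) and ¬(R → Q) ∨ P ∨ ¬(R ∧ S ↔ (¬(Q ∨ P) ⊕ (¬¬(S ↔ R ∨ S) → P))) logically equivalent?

not equivalent

P | Q | R | S | φ | ψ
- | - | - | - | - | -
T | T | T | T | T | T
T | T | T | F | T | T
T | T | F | T | T | T
T | T | F | F | T | T
T | F | T | T | T | T
T | F | T | F | T | T
T | F | F | T | T | T
T | F | F | F | T | T
F | T | T | T | F | T
F | T | T | F | F | T
F | T | F | T | T | F
F | T | F | F | T | F
F | F | T | T | T | T
F | F | T | F | T | T
F | F | F | T | F | T
F | F | F | F | F | T
The columns differ at P=F, Q=T, R=T, S=T (φ=F, ψ=T), so they are not equivalent.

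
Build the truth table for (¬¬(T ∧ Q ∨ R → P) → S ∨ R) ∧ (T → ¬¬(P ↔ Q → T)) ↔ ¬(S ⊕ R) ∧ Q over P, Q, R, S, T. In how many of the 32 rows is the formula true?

12

P | Q | R | S | T | φ
- | - | - | - | - | -
F | F | F | F | F | T
F | F | F | F | T | T
F | F | F | T | F | F
F | F | F | T | T | T
F | F | T | F | F | F
F | F | T | F | T | T
F | F | T | T | F | F
F | F | T | T | T | T
F | T | F | F | F | F
F | T | F | F | T | F
F | T | F | T | F | F
F | T | F | T | T | T
F | T | T | F | F | F
F | T | T | F | T | T
F | T | T | T | F | T
F | T | T | T | T | F
T | F | F | F | F | T
T | F | F | F | T | T
T | F | F | T | F | F
T | F | F | T | T | F
T | F | T | F | F | F
T | F | T | F | T | F
T | F | T | T | F | F
T | F | T | T | T | F
T | T | F | F | F | F
T | T | F | F | T | F
T | T | F | T | F | F
T | T | F | T | T | F
T | T | T | F | F | F
T | T | T | F | T | F
T | T | T | T | F | T
T | T | T | T | T | T
The formula is true on 12 of the 32 rows.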